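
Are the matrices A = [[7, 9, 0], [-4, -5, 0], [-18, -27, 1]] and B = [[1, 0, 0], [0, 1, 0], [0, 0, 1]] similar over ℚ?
No.

Both have characteristic polynomial (x - 1)^3, but the minimal polynomial of A is (x - 1)^2 while the minimal polynomial of B is x - 1. The minimal polynomial is a similarity invariant, so A and B are not similar.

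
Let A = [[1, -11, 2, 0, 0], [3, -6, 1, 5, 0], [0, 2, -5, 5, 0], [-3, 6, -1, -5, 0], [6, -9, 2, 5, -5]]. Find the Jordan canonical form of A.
J = [[-5, 1, 0, 0, 0], [0, -5, 1, 0, 0], [0, 0, -5, 0, 0], [0, 0, 0, -5, 0], [0, 0, 0, 0, 0]]

The characteristic polynomial is det(xI - A) = x(x + 5)^4, so the eigenvalues are -5 (algebraic multiplicity 4), 0 (algebraic multiplicity 1).

For λ = -5: rank(A + 5I) = 3, rank((A + 5I)^2) = 2, rank((A + 5I)^3) = 1. The eigenspace has dimension 5 - 3 = 2, so there are 2 Jordan blocks; the rank sequence gives block sizes [3, 1].

For λ = 0: algebraic multiplicity 1 gives one 1×1 block.

Assembling the blocks gives the Jordan form J above.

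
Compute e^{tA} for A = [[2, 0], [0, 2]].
e^{tA} = [[e^{2*t}, 0], [0, e^{2*t}]]

A has Jordan form J = [[2, 0], [0, 2]] with A = PJP^{-1}, so e^{tA} = P e^{tJ} P^{-1}.

For a Jordan block J_k(λ), e^{tJ_k(λ)} = e^{λt} · (I + tN + t^2 N^2/2! + ... + t^{k-1} N^{k-1}/(k-1)!) where N is the nilpotent superdiagonal part.

Assembling the blocks and conjugating back gives the entries of e^{tA} as shown above.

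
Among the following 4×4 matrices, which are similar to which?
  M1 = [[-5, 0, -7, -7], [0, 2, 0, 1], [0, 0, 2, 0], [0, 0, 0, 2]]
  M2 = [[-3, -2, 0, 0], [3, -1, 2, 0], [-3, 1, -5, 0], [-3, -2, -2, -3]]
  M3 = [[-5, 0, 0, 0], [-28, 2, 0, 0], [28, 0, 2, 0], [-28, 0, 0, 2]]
Characteristic polynomials: χ_{M1} = (x - 2)^3(x + 5), χ_{M2} = (x + 3)^4, χ_{M3} = (x - 2)^3(x + 5).

{M1}: invariant factors x - 2, (x - 2)^2(x + 5).

{M2}: invariant factors x + 3, (x + 3)^3.

{M3}: invariant factors x - 2, x - 2, (x - 2)(x + 5).

Matrices are similar if and only if their invariant-factor lists agree; the partition into similarity classes is {M1}, {M2}, {M3}.

3 classes: {M1}, {M2}, {M3}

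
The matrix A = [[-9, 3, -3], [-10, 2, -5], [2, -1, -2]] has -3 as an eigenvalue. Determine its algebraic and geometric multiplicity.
algebraic multiplicity 3, geometric multiplicity 2

The characteristic polynomial is (x + 3)^3, so the factor x + 3 appears with exponent 3: the algebraic multiplicity is 3.

rank(A + 3I) = 1, so the eigenspace has dimension 3 - 1 = 2: the geometric multiplicity is 2.

Since 2 < 3, A is not diagonalizable.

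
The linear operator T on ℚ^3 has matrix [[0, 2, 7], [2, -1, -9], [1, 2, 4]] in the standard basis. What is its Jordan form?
J = [[1, 1, 0], [0, 1, 1], [0, 0, 1]]

The characteristic polynomial is det(xI - A) = (x - 1)^3, so the eigenvalues are 1 (algebraic multiplicity 3).

For λ = 1: rank(A - I) = 2, rank((A - I)^2) = 1, rank((A - I)^3) = 0. The eigenspace has dimension 3 - 2 = 1, so there is 1 Jordan block; the rank sequence gives block sizes [3].

Assembling the blocks gives the Jordan form J above.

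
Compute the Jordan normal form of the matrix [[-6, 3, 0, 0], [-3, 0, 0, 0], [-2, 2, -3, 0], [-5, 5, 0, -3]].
J = [[-3, 1, 0, 0], [0, -3, 0, 0], [0, 0, -3, 0], [0, 0, 0, -3]]

The characteristic polynomial is det(xI - A) = (x + 3)^4, so the eigenvalues are -3 (algebraic multiplicity 4).

For λ = -3: rank(A + 3I) = 1, rank((A + 3I)^2) = 0. The eigenspace has dimension 4 - 1 = 3, so there are 3 Jordan blocks; the rank sequence gives block sizes [2, 1, 1].

Assembling the blocks gives the Jordan form J above.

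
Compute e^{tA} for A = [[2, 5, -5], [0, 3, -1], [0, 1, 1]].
e^{tA} = [[e^{2*t}, 5*t*e^{2*t}, -5*t*e^{2*t}], [0, (t + 1)*e^{2*t}, -t*e^{2*t}], [0, t*e^{2*t}, (1 - t)*e^{2*t}]]

A has Jordan form J = [[2, 1, 0], [0, 2, 0], [0, 0, 2]] with A = PJP^{-1}, so e^{tA} = P e^{tJ} P^{-1}.

For a Jordan block J_k(λ), e^{tJ_k(λ)} = e^{λt} · (I + tN + t^2 N^2/2! + ... + t^{k-1} N^{k-1}/(k-1)!) where N is the nilpotent superdiagonal part.

Assembling the blocks and conjugating back gives the entries of e^{tA} as shown above.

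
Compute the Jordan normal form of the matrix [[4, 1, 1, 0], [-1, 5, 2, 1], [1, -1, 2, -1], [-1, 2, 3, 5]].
The characteristic polynomial is det(xI - A) = (x - 4)^4, so the eigenvalues are 4 (algebraic multiplicity 4).

For λ = 4: rank(A - 4I) = 2, rank((A - 4I)^2) = 0. The eigenspace has dimension 4 - 2 = 2, so there are 2 Jordan blocks; the rank sequence gives block sizes [2, 2].

Assembling the blocks gives the Jordan form J above.

J = [[4, 1, 0, 0], [0, 4, 0, 0], [0, 0, 4, 1], [0, 0, 0, 4]]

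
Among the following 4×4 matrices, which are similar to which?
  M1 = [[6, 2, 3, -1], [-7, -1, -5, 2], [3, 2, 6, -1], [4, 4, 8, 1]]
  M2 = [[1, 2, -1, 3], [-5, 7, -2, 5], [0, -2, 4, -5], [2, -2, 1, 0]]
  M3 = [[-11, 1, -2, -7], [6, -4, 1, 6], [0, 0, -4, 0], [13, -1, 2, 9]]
2 classes: {M1, M2}, {M3}

Characteristic polynomials: χ_{M1} = (x - 3)^4, χ_{M2} = (x - 3)^4, χ_{M3} = (x - 2)(x + 4)^3.

{M1, M2}: invariant factors (x - 3)^2, (x - 3)^2.

{M3}: invariant factors (x - 2)(x + 4)^3.

Matrices are similar if and only if their invariant-factor lists agree; the partition into similarity classes is {M1, M2}, {M3}.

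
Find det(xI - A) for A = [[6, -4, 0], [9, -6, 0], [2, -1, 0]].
χ_A(x) = x^3

xI - A = [[x - 6, 4, 0], [-9, x + 6, 0], [-2, 1, x]].

Expanding det(xI - A) along the first row:
det(xI - A) = + (x - 6)·det([[x + 6, 0], [1, x]]) - (4)·det([[-9, 0], [-2, x]]) + (0)·det([[-9, x + 6], [-2, 1]]).

Evaluating gives χ_A(x) = x^3.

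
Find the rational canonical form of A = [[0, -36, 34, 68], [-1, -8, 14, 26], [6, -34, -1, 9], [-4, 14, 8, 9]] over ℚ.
The invariant factors of A (the non-unit diagonal entries of the Smith normal form of xI - A over ℚ[x]) are (x - 3)(x + 2)(x^2 + x + 6), each dividing the next. The characteristic polynomial is their product, (x - 3)(x + 2)(x^2 + x + 6).

The rational canonical form is the block-diagonal matrix of companion matrices C(f_i):
R = [[0, 0, 0, 36], [1, 0, 0, 12], [0, 1, 0, 1], [0, 0, 1, 0]].

Note the characteristic polynomial does not split into linear factors over ℚ, so A has no Jordan form over ℚ; the rational canonical form exists over any field.

R = [[0, 0, 0, 36], [1, 0, 0, 12], [0, 1, 0, 1], [0, 0, 1, 0]]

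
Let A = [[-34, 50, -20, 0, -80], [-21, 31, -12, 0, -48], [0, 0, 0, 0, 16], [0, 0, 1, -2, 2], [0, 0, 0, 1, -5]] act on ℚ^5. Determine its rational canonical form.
The invariant factors of A (the non-unit diagonal entries of the Smith normal form of xI - A over ℚ[x]) are (x - 1)(x + 4), (x - 1)(x + 4)^2, each dividing the next. The characteristic polynomial is their product, (x - 1)^2(x + 4)^3.

The rational canonical form is the block-diagonal matrix of companion matrices C(f_i):
R = [[0, 4, 0, 0, 0], [1, -3, 0, 0, 0], [0, 0, 0, 0, 16], [0, 0, 1, 0, -8], [0, 0, 0, 1, -7]].

R = [[0, 4, 0, 0, 0], [1, -3, 0, 0, 0], [0, 0, 0, 0, 16], [0, 0, 1, 0, -8], [0, 0, 0, 1, -7]]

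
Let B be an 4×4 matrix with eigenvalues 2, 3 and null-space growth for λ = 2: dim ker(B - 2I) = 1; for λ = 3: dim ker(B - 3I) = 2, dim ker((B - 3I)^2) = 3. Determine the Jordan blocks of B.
λ = 2: successive nullity increments [1] count blocks of size ≥ k; block sizes are [1].
λ = 3: successive nullity increments [2, 1] count blocks of size ≥ k; block sizes are [2, 1].

Jordan blocks: (2, 1), (3, 2), (3, 1)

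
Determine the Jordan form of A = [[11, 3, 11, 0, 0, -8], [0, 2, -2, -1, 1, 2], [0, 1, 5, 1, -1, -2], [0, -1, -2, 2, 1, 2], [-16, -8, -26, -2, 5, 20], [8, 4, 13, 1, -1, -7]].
J = [[3, 1, 0, 0, 0, 0], [0, 3, 0, 0, 0, 0], [0, 0, 3, 1, 0, 0], [0, 0, 0, 3, 0, 0], [0, 0, 0, 0, 3, 0], [0, 0, 0, 0, 0, 3]]

The characteristic polynomial is det(xI - A) = (x - 3)^6, so the eigenvalues are 3 (algebraic multiplicity 6).

For λ = 3: rank(A - 3I) = 2, rank((A - 3I)^2) = 0. The eigenspace has dimension 6 - 2 = 4, so there are 4 Jordan blocks; the rank sequence gives block sizes [2, 2, 1, 1].

Assembling the blocks gives the Jordan form J above.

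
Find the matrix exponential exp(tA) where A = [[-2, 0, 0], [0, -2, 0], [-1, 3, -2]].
e^{tA} = [[e^{-2*t}, 0, 0], [0, e^{-2*t}, 0], [-t*e^{-2*t}, 3*t*e^{-2*t}, e^{-2*t}]]

A has Jordan form J = [[-2, 1, 0], [0, -2, 0], [0, 0, -2]] with A = PJP^{-1}, so e^{tA} = P e^{tJ} P^{-1}.

For a Jordan block J_k(λ), e^{tJ_k(λ)} = e^{λt} · (I + tN + t^2 N^2/2! + ... + t^{k-1} N^{k-1}/(k-1)!) where N is the nilpotent superdiagonal part.

Assembling the blocks and conjugating back gives the entries of e^{tA} as shown above.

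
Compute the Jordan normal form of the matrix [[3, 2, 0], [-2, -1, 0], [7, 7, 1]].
J = [[1, 1, 0], [0, 1, 0], [0, 0, 1]]

The characteristic polynomial is det(xI - A) = (x - 1)^3, so the eigenvalues are 1 (algebraic multiplicity 3).

For λ = 1: rank(A - I) = 1, rank((A - I)^2) = 0. The eigenspace has dimension 3 - 1 = 2, so there are 2 Jordan blocks; the rank sequence gives block sizes [2, 1].

Assembling the blocks gives the Jordan form J above.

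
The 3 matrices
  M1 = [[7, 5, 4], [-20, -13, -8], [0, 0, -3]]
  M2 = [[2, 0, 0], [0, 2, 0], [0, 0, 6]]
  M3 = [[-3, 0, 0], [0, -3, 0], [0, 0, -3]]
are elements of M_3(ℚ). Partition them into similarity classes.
3 classes: {M1}, {M2}, {M3}

Characteristic polynomials: χ_{M1} = (x + 3)^3, χ_{M2} = (x - 6)(x - 2)^2, χ_{M3} = (x + 3)^3.

{M1}: invariant factors x + 3, (x + 3)^2.

{M2}: invariant factors x - 2, (x - 6)(x - 2).

{M3}: invariant factors x + 3, x + 3, x + 3.

Matrices are similar if and only if their invariant-factor lists agree; the partition into similarity classes is {M1}, {M2}, {M3}.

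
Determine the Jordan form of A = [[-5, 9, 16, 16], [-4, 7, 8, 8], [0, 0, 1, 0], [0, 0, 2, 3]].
The characteristic polynomial is det(xI - A) = (x - 3)(x - 1)^3, so the eigenvalues are 1 (algebraic multiplicity 3), 3 (algebraic multiplicity 1).

For λ = 1: rank(A - I) = 2, rank((A - I)^2) = 1. The eigenspace has dimension 4 - 2 = 2, so there are 2 Jordan blocks; the rank sequence gives block sizes [2, 1].

For λ = 3: algebraic multiplicity 1 gives one 1×1 block.

Assembling the blocks gives the Jordan form J above.

J = [[1, 1, 0, 0], [0, 1, 0, 0], [0, 0, 1, 0], [0, 0, 0, 3]]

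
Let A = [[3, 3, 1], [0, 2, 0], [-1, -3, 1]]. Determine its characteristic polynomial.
χ_A(x) = (x - 2)^3

xI - A = [[x - 3, -3, -1], [0, x - 2, 0], [1, 3, x - 1]].

Expanding det(xI - A) along the first row:
det(xI - A) = + (x - 3)·det([[x - 2, 0], [3, x - 1]]) - (-3)·det([[0, 0], [1, x - 1]]) + (-1)·det([[0, x - 2], [1, 3]]).

Evaluating gives χ_A(x) = x^3 - 6x^2 + 12x - 8 = (x - 2)^3.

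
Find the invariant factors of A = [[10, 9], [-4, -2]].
(x - 4)^2

The Jordan structure of A has elementary divisors (x - 4)^2. Arranging the block sizes at each eigenvalue in decreasing order and taking row products gives the invariant factors.

Invariant factors (smallest first, each dividing the next): (x - 4)^2.

Check: the last factor (x - 4)^2 is the minimal polynomial, and the product (x - 4)^2 is the characteristic polynomial.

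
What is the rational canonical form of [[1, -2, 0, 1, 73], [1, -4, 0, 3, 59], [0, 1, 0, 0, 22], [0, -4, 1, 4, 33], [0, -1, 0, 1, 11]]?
The invariant factors of A (the non-unit diagonal entries of the Smith normal form of xI - A over ℚ[x]) are (x - 6)^2(x^3 - x - 1), each dividing the next. The characteristic polynomial is their product, (x - 6)^2(x^3 - x - 1).

The rational canonical form is the block-diagonal matrix of companion matrices C(f_i):
R = [[0, 0, 0, 0, 36], [1, 0, 0, 0, 24], [0, 1, 0, 0, -11], [0, 0, 1, 0, -35], [0, 0, 0, 1, 12]].

Note the characteristic polynomial does not split into linear factors over ℚ, so A has no Jordan form over ℚ; the rational canonical form exists over any field.

R = [[0, 0, 0, 0, 36], [1, 0, 0, 0, 24], [0, 1, 0, 0, -11], [0, 0, 1, 0, -35], [0, 0, 0, 1, 12]]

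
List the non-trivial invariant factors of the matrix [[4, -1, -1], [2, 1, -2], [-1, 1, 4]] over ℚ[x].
x - 3, (x - 3)^2

The Jordan structure of A has elementary divisors (x - 3)^2, (x - 3). Arranging the block sizes at each eigenvalue in decreasing order and taking row products gives the invariant factors.

Invariant factors (smallest first, each dividing the next): x - 3, (x - 3)^2.

Check: the last factor (x - 3)^2 is the minimal polynomial, and the product (x - 3)^3 is the characteristic polynomial.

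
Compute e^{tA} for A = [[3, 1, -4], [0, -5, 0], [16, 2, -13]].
A has Jordan form J = [[-5, 1, 0], [0, -5, 0], [0, 0, -5]] with A = PJP^{-1}, so e^{tA} = P e^{tJ} P^{-1}.

For a Jordan block J_k(λ), e^{tJ_k(λ)} = e^{λt} · (I + tN + t^2 N^2/2! + ... + t^{k-1} N^{k-1}/(k-1)!) where N is the nilpotent superdiagonal part.

Assembling the blocks and conjugating back gives the entries of e^{tA} as shown above.

e^{tA} = [[(8*t + 1)*e^{-5*t}, t*e^{-5*t}, -4*t*e^{-5*t}], [0, e^{-5*t}, 0], [16*t*e^{-5*t}, 2*t*e^{-5*t}, (1 - 8*t)*e^{-5*t}]]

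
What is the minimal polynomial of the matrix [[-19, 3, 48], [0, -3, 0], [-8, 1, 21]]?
The characteristic polynomial factors as (x - 5)(x + 3)^2. The minimal polynomial is ∏(x - λ)^{k_λ} where k_λ is the size of the largest Jordan block at λ.

For λ = -3: rank(A + 3I) = 2, and the largest Jordan block has size 2 (the smallest k with rank((A + 3I)^k) = rank((A + 3I)^(k+1))).
For λ = 5: rank(A - 5I) = 2, and the largest Jordan block has size 1 (the smallest k with rank((A - 5I)^k) = rank((A - 5I)^(k+1))).

So m_A(x) = (x - 5)(x + 3)^2.

m_A(x) = (x - 5)(x + 3)^2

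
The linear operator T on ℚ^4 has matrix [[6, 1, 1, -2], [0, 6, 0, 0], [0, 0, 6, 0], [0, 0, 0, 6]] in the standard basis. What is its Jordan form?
The characteristic polynomial is det(xI - A) = (x - 6)^4, so the eigenvalues are 6 (algebraic multiplicity 4).

For λ = 6: rank(A - 6I) = 1, rank((A - 6I)^2) = 0. The eigenspace has dimension 4 - 1 = 3, so there are 3 Jordan blocks; the rank sequence gives block sizes [2, 1, 1].

Assembling the blocks gives the Jordan form J above.

J = [[6, 1, 0, 0], [0, 6, 0, 0], [0, 0, 6, 0], [0, 0, 0, 6]]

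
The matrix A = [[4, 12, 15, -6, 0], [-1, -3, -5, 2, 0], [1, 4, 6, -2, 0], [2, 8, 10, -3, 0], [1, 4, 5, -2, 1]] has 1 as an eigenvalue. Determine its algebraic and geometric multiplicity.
algebraic multiplicity 5, geometric multiplicity 4

The characteristic polynomial is (x - 1)^5, so the factor x - 1 appears with exponent 5: the algebraic multiplicity is 5.

rank(A - I) = 1, so the eigenspace has dimension 5 - 1 = 4: the geometric multiplicity is 4.

Since 4 < 5, A is not diagonalizable.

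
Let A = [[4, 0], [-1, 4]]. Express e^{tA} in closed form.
A has Jordan form J = [[4, 1], [0, 4]] with A = PJP^{-1}, so e^{tA} = P e^{tJ} P^{-1}.

For a Jordan block J_k(λ), e^{tJ_k(λ)} = e^{λt} · (I + tN + t^2 N^2/2! + ... + t^{k-1} N^{k-1}/(k-1)!) where N is the nilpotent superdiagonal part.

Assembling the blocks and conjugating back gives the entries of e^{tA} as shown above.

e^{tA} = [[e^{4*t}, 0], [-t*e^{4*t}, e^{4*t}]]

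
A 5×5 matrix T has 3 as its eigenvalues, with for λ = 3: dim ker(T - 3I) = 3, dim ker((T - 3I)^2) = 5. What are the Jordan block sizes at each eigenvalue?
λ = 3: successive nullity increments [3, 2] count blocks of size ≥ k; block sizes are [2, 2, 1].

Jordan blocks: (3, 2), (3, 2), (3, 1)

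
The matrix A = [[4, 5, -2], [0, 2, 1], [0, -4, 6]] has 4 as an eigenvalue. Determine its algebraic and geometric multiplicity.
algebraic multiplicity 3, geometric multiplicity 1

The characteristic polynomial is (x - 4)^3, so the factor x - 4 appears with exponent 3: the algebraic multiplicity is 3.

rank(A - 4I) = 2, so the eigenspace has dimension 3 - 2 = 1: the geometric multiplicity is 1.

Since 1 < 3, A is not diagonalizable.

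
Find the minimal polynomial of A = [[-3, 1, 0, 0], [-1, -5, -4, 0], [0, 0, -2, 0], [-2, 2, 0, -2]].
The characteristic polynomial factors as (x + 2)^2(x + 4)^2. The minimal polynomial is ∏(x - λ)^{k_λ} where k_λ is the size of the largest Jordan block at λ.

For λ = -4: rank(A + 4I) = 3, and the largest Jordan block has size 2 (the smallest k with rank((A + 4I)^k) = rank((A + 4I)^(k+1))).
For λ = -2: rank(A + 2I) = 2, and the largest Jordan block has size 1 (the smallest k with rank((A + 2I)^k) = rank((A + 2I)^(k+1))).

So m_A(x) = (x + 2)(x + 4)^2.

m_A(x) = (x + 2)(x + 4)^2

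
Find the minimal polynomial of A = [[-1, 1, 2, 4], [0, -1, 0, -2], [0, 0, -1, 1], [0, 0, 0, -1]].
The characteristic polynomial factors as (x + 1)^4. The minimal polynomial is ∏(x - λ)^{k_λ} where k_λ is the size of the largest Jordan block at λ.

For λ = -1: rank(A + I) = 2, and the largest Jordan block has size 2 (the smallest k with rank((A + I)^k) = rank((A + I)^(k+1))).

So m_A(x) = (x + 1)^2.

m_A(x) = (x + 1)^2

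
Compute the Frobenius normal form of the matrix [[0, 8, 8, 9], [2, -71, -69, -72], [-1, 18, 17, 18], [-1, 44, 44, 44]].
The invariant factors of A (the non-unit diagonal entries of the Smith normal form of xI - A over ℚ[x]) are (x + 1)(x + 3)^3, each dividing the next. The characteristic polynomial is their product, (x + 1)(x + 3)^3.

The rational canonical form is the block-diagonal matrix of companion matrices C(f_i):
R = [[0, 0, 0, -27], [1, 0, 0, -54], [0, 1, 0, -36], [0, 0, 1, -10]].

R = [[0, 0, 0, -27], [1, 0, 0, -54], [0, 1, 0, -36], [0, 0, 1, -10]]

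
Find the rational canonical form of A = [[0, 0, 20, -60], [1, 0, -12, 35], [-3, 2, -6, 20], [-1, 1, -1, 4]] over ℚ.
R = [[0, 0, 0, -20], [1, 0, 0, -4], [0, 1, 0, 15], [0, 0, 1, -2]]

The invariant factors of A (the non-unit diagonal entries of the Smith normal form of xI - A over ℚ[x]) are (x - 2)^2(x + 1)(x + 5), each dividing the next. The characteristic polynomial is their product, (x - 2)^2(x + 1)(x + 5).

The rational canonical form is the block-diagonal matrix of companion matrices C(f_i):
R = [[0, 0, 0, -20], [1, 0, 0, -4], [0, 1, 0, 15], [0, 0, 1, -2]].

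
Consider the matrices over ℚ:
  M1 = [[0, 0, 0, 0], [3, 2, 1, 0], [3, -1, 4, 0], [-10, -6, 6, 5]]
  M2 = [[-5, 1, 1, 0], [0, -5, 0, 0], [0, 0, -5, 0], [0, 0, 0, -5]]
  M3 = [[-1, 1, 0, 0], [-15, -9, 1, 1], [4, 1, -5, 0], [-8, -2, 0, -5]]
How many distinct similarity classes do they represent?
Characteristic polynomials: χ_{M1} = x(x - 5)(x - 3)^2, χ_{M2} = (x + 5)^4, χ_{M3} = (x + 5)^4.

{M1}: invariant factors x(x - 5)(x - 3)^2.

{M2}: invariant factors x + 5, x + 5, (x + 5)^2.

{M3}: invariant factors x + 5, (x + 5)^3.

Matrices are similar if and only if their invariant-factor lists agree; the partition into similarity classes is {M1}, {M2}, {M3}.

3 classes: {M1}, {M2}, {M3}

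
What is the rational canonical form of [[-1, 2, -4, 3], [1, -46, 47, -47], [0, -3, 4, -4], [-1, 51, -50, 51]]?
R = [[0, 0, 0, -36], [1, 0, 0, -48], [0, 1, 0, -4], [0, 0, 1, 8]]

The invariant factors of A (the non-unit diagonal entries of the Smith normal form of xI - A over ℚ[x]) are (x^2 - 4x - 6)^2, each dividing the next. The characteristic polynomial is their product, (x^2 - 4x - 6)^2.

The rational canonical form is the block-diagonal matrix of companion matrices C(f_i):
R = [[0, 0, 0, -36], [1, 0, 0, -48], [0, 1, 0, -4], [0, 0, 1, 8]].

Note the characteristic polynomial does not split into linear factors over ℚ, so A has no Jordan form over ℚ; the rational canonical form exists over any field.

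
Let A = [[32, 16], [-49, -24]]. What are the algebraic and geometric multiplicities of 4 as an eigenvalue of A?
The characteristic polynomial is (x - 4)^2, so the factor x - 4 appears with exponent 2: the algebraic multiplicity is 2.

rank(A - 4I) = 1, so the eigenspace has dimension 2 - 1 = 1: the geometric multiplicity is 1.

Since 1 < 2, A is not diagonalizable.

algebraic multiplicity 2, geometric multiplicity 1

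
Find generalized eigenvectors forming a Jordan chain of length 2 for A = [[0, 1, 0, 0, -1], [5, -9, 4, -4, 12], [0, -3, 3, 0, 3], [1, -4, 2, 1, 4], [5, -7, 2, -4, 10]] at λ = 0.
v_1 = [[1, 0, 1, 0, -1]]^T, v_2 = [[1, -3, 0, -1, -3]]^T

We seek v_1 ∈ ker(A^2) \ ker(A), then set v_{i+1} = A v_i.

One such chain is v_1 = [[1, 0, 1, 0, -1]]^T, v_2 = [[1, -3, 0, -1, -3]]^T. Check: A v_2 = [[0, 0, 0, 0, 0]]^T = 0.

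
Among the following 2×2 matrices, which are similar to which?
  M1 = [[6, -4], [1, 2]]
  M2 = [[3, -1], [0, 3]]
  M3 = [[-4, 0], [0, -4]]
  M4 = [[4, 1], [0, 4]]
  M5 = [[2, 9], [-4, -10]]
4 classes: {M1, M4}, {M2}, {M3}, {M5}

Characteristic polynomials: χ_{M1} = (x - 4)^2, χ_{M2} = (x - 3)^2, χ_{M3} = (x + 4)^2, χ_{M4} = (x - 4)^2, χ_{M5} = (x + 4)^2.

{M1, M4}: invariant factors (x - 4)^2.

{M2}: invariant factors (x - 3)^2.

{M3}: invariant factors x + 4, x + 4.

{M5}: invariant factors (x + 4)^2.

Matrices are similar if and only if their invariant-factor lists agree; the partition into similarity classes is {M1, M4}, {M2}, {M3}, {M5}.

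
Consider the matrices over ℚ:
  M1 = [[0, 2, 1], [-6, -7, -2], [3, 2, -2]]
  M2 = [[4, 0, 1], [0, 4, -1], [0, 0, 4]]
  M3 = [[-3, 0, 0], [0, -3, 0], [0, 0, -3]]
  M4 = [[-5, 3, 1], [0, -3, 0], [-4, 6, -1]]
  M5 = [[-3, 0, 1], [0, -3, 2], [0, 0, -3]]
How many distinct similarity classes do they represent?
Characteristic polynomials: χ_{M1} = (x + 3)^3, χ_{M2} = (x - 4)^3, χ_{M3} = (x + 3)^3, χ_{M4} = (x + 3)^3, χ_{M5} = (x + 3)^3.

{M1, M4, M5}: invariant factors x + 3, (x + 3)^2.

{M2}: invariant factors x - 4, (x - 4)^2.

{M3}: invariant factors x + 3, x + 3, x + 3.

Matrices are similar if and only if their invariant-factor lists agree; the partition into similarity classes is {M1, M4, M5}, {M2}, {M3}.

3 classes: {M1, M4, M5}, {M2}, {M3}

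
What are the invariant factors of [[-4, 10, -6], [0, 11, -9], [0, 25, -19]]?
The Jordan structure of A has elementary divisors (x + 4)^2, (x + 4). Arranging the block sizes at each eigenvalue in decreasing order and taking row products gives the invariant factors.

Invariant factors (smallest first, each dividing the next): x + 4, (x + 4)^2.

Check: the last factor (x + 4)^2 is the minimal polynomial, and the product (x + 4)^3 is the characteristic polynomial.

x + 4, (x + 4)^2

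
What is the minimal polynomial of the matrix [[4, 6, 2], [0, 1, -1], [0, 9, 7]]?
m_A(x) = (x - 4)^2

The characteristic polynomial factors as (x - 4)^3. The minimal polynomial is ∏(x - λ)^{k_λ} where k_λ is the size of the largest Jordan block at λ.

For λ = 4: rank(A - 4I) = 1, and the largest Jordan block has size 2 (the smallest k with rank((A - 4I)^k) = rank((A - 4I)^(k+1))).

So m_A(x) = (x - 4)^2.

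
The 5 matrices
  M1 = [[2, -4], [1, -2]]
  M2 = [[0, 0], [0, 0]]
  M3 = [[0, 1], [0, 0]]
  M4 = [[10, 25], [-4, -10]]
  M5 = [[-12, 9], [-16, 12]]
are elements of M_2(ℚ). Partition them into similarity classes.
2 classes: {M1, M3, M4, M5}, {M2}

Characteristic polynomials: χ_{M1} = x^2, χ_{M2} = x^2, χ_{M3} = x^2, χ_{M4} = x^2, χ_{M5} = x^2.

{M1, M3, M4, M5}: invariant factors x^2.

{M2}: invariant factors x, x.

Matrices are similar if and only if their invariant-factor lists agree; the partition into similarity classes is {M1, M3, M4, M5}, {M2}.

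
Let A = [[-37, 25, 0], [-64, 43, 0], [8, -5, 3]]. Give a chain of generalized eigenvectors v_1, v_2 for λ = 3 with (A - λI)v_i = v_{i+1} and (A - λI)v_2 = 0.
We seek v_1 ∈ ker((A - 3I)^2) \ ker(A - 3I), then set v_{i+1} = (A - 3I) v_i.

One such chain is v_1 = [[-2, -3, 0]]^T, v_2 = [[5, 8, -1]]^T. Check: (A - 3I) v_2 = [[0, 0, 0]]^T = 0.

v_1 = [[-2, -3, 0]]^T, v_2 = [[5, 8, -1]]^T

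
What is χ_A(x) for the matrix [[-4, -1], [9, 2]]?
χ_A(x) = (x + 1)^2

xI - A = [[x + 4, 1], [-9, x - 2]].

Expanding det(xI - A) along the first row:
det(xI - A) = + (x + 4)·det([[x - 2]]) - (1)·det([[-9]]).

Evaluating gives χ_A(x) = x^2 + 2x + 1 = (x + 1)^2.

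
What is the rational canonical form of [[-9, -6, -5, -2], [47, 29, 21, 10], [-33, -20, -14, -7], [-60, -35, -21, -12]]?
R = [[0, 0, 0, -1], [1, 0, 0, 6], [0, 1, 0, -7], [0, 0, 1, -6]]

The invariant factors of A (the non-unit diagonal entries of the Smith normal form of xI - A over ℚ[x]) are (x^2 + 3x - 1)^2, each dividing the next. The characteristic polynomial is their product, (x^2 + 3x - 1)^2.

The rational canonical form is the block-diagonal matrix of companion matrices C(f_i):
R = [[0, 0, 0, -1], [1, 0, 0, 6], [0, 1, 0, -7], [0, 0, 1, -6]].

Note the characteristic polynomial does not split into linear factors over ℚ, so A has no Jordan form over ℚ; the rational canonical form exists over any field.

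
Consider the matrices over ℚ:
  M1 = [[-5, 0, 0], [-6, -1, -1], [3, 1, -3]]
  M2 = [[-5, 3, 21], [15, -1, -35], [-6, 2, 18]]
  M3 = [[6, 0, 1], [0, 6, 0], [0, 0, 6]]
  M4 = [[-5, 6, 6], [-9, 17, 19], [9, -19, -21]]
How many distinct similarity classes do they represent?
Characteristic polynomials: χ_{M1} = (x + 2)^2(x + 5), χ_{M2} = (x - 4)^3, χ_{M3} = (x - 6)^3, χ_{M4} = (x + 2)^2(x + 5).

{M1, M4}: invariant factors (x + 2)^2(x + 5).

{M2}: invariant factors x - 4, (x - 4)^2.

{M3}: invariant factors x - 6, (x - 6)^2.

Matrices are similar if and only if their invariant-factor lists agree; the partition into similarity classes is {M1, M4}, {M2}, {M3}.

3 classes: {M1, M4}, {M2}, {M3}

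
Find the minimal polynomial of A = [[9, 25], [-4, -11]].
m_A(x) = (x + 1)^2

The characteristic polynomial factors as (x + 1)^2. The minimal polynomial is ∏(x - λ)^{k_λ} where k_λ is the size of the largest Jordan block at λ.

For λ = -1: rank(A + I) = 1, and the largest Jordan block has size 2 (the smallest k with rank((A + I)^k) = rank((A + I)^(k+1))).

So m_A(x) = (x + 1)^2.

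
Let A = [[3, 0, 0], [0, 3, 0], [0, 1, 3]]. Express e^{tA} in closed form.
A has Jordan form J = [[3, 1, 0], [0, 3, 0], [0, 0, 3]] with A = PJP^{-1}, so e^{tA} = P e^{tJ} P^{-1}.

For a Jordan block J_k(λ), e^{tJ_k(λ)} = e^{λt} · (I + tN + t^2 N^2/2! + ... + t^{k-1} N^{k-1}/(k-1)!) where N is the nilpotent superdiagonal part.

Assembling the blocks and conjugating back gives the entries of e^{tA} as shown above.

e^{tA} = [[e^{3*t}, 0, 0], [0, e^{3*t}, 0], [0, t*e^{3*t}, e^{3*t}]]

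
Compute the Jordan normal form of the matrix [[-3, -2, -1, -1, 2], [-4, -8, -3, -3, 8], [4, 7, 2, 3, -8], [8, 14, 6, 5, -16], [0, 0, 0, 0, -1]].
J = [[-1, 1, 0, 0, 0], [0, -1, 1, 0, 0], [0, 0, -1, 0, 0], [0, 0, 0, -1, 0], [0, 0, 0, 0, -1]]

The characteristic polynomial is det(xI - A) = (x + 1)^5, so the eigenvalues are -1 (algebraic multiplicity 5).

For λ = -1: rank(A + I) = 2, rank((A + I)^2) = 1, rank((A + I)^3) = 0. The eigenspace has dimension 5 - 2 = 3, so there are 3 Jordan blocks; the rank sequence gives block sizes [3, 1, 1].

Assembling the blocks gives the Jordan form J above.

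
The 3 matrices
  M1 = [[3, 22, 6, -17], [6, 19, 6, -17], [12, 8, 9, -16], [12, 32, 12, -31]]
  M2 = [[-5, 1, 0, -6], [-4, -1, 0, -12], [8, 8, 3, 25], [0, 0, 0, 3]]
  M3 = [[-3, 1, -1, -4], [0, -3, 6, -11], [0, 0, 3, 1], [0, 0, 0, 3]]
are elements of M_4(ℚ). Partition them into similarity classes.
2 classes: {M1}, {M2, M3}

Characteristic polynomials: χ_{M1} = (x - 3)^2(x + 3)^2, χ_{M2} = (x - 3)^2(x + 3)^2, χ_{M3} = (x - 3)^2(x + 3)^2.

{M1}: invariant factors x + 3, (x - 3)^2(x + 3).

{M2, M3}: invariant factors (x - 3)^2(x + 3)^2.

Matrices are similar if and only if their invariant-factor lists agree; the partition into similarity classes is {M1}, {M2, M3}.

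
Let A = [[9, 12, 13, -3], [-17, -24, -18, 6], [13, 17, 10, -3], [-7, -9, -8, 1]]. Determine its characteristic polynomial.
xI - A = [[x - 9, -12, -13, 3], [17, x + 24, 18, -6], [-13, -17, x - 10, 3], [7, 9, 8, x - 1]].

Expanding det(xI - A) along the first row:
det(xI - A) = + (x - 9)·det([[x + 24, 18, -6], [-17, x - 10, 3], [9, 8, x - 1]]) - (-12)·det([[17, 18, -6], [-13, x - 10, 3], [7, 8, x - 1]]) + (-13)·det([[17, x + 24, -6], [-13, -17, 3], [7, 9, x - 1]]) - (3)·det([[17, x + 24, 18], [-13, -17, x - 10], [7, 9, 8]]).

Evaluating gives χ_A(x) = x^4 + 4x^3 - 21x^2 - 100x - 100 = (x - 5)(x + 2)^2(x + 5).

χ_A(x) = (x - 5)(x + 2)^2(x + 5)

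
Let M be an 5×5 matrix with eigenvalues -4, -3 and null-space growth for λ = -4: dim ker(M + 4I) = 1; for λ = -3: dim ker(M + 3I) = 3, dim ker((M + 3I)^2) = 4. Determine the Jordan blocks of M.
λ = -4: successive nullity increments [1] count blocks of size ≥ k; block sizes are [1].
λ = -3: successive nullity increments [3, 1] count blocks of size ≥ k; block sizes are [2, 1, 1].

Jordan blocks: (-4, 1), (-3, 2), (-3, 1), (-3, 1)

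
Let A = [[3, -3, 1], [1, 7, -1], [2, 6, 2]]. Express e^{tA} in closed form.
e^{tA} = [[(1 - t)*e^{4*t}, -3*t*e^{4*t}, t*e^{4*t}], [t*e^{4*t}, (3*t + 1)*e^{4*t}, -t*e^{4*t}], [2*t*e^{4*t}, 6*t*e^{4*t}, (1 - 2*t)*e^{4*t}]]

A has Jordan form J = [[4, 1, 0], [0, 4, 0], [0, 0, 4]] with A = PJP^{-1}, so e^{tA} = P e^{tJ} P^{-1}.

For a Jordan block J_k(λ), e^{tJ_k(λ)} = e^{λt} · (I + tN + t^2 N^2/2! + ... + t^{k-1} N^{k-1}/(k-1)!) where N is the nilpotent superdiagonal part.

Assembling the blocks and conjugating back gives the entries of e^{tA} as shown above.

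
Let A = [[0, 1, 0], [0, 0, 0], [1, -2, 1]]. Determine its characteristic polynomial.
xI - A = [[x, -1, 0], [0, x, 0], [-1, 2, x - 1]].

Expanding det(xI - A) along the first row:
det(xI - A) = + (x)·det([[x, 0], [2, x - 1]]) - (-1)·det([[0, 0], [-1, x - 1]]) + (0)·det([[0, x], [-1, 2]]).

Evaluating gives χ_A(x) = x^3 - x^2 = x^2(x - 1).

χ_A(x) = x^2(x - 1)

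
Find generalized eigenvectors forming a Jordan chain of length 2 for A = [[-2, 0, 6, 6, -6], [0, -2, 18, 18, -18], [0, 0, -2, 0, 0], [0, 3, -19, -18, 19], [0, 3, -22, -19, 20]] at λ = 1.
We seek v_1 ∈ ker((A - I)^2) \ ker(A - I), then set v_{i+1} = (A - I) v_i.

One such chain is v_1 = [[-2, -6, 0, 9, 10]]^T, v_2 = [[0, 0, 0, 1, 1]]^T. Check: (A - I) v_2 = [[0, 0, 0, 0, 0]]^T = 0.

v_1 = [[-2, -6, 0, 9, 10]]^T, v_2 = [[0, 0, 0, 1, 1]]^T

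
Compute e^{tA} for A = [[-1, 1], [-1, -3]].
e^{tA} = [[(t + 1)*e^{-2*t}, t*e^{-2*t}], [-t*e^{-2*t}, (1 - t)*e^{-2*t}]]

A has Jordan form J = [[-2, 1], [0, -2]] with A = PJP^{-1}, so e^{tA} = P e^{tJ} P^{-1}.

For a Jordan block J_k(λ), e^{tJ_k(λ)} = e^{λt} · (I + tN + t^2 N^2/2! + ... + t^{k-1} N^{k-1}/(k-1)!) where N is the nilpotent superdiagonal part.

Assembling the blocks and conjugating back gives the entries of e^{tA} as shown above.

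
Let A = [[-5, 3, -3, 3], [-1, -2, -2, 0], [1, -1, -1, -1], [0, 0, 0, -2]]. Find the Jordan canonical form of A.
The characteristic polynomial is det(xI - A) = (x + 2)^2(x + 3)^2, so the eigenvalues are -3 (algebraic multiplicity 2), -2 (algebraic multiplicity 2).

For λ = -3: rank(A + 3I) = 3, rank((A + 3I)^2) = 2. The eigenspace has dimension 4 - 3 = 1, so there is 1 Jordan block; the rank sequence gives block sizes [2].

For λ = -2: rank(A + 2I) = 2. The eigenspace has dimension 4 - 2 = 2, so there are 2 Jordan blocks; the rank sequence gives block sizes [1, 1].

Assembling the blocks gives the Jordan form J above.

J = [[-3, 1, 0, 0], [0, -3, 0, 0], [0, 0, -2, 0], [0, 0, 0, -2]]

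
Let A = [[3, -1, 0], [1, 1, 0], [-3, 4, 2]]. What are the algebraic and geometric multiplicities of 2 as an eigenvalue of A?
The characteristic polynomial is (x - 2)^3, so the factor x - 2 appears with exponent 3: the algebraic multiplicity is 3.

rank(A - 2I) = 2, so the eigenspace has dimension 3 - 2 = 1: the geometric multiplicity is 1.

Since 1 < 3, A is not diagonalizable.

algebraic multiplicity 3, geometric multiplicity 1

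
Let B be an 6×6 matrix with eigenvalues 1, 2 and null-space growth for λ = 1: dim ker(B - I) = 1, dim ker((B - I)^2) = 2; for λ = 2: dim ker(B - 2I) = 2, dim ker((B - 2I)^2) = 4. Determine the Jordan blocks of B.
Jordan blocks: (1, 2), (2, 2), (2, 2)

λ = 1: successive nullity increments [1, 1] count blocks of size ≥ k; block sizes are [2].
λ = 2: successive nullity increments [2, 2] count blocks of size ≥ k; block sizes are [2, 2].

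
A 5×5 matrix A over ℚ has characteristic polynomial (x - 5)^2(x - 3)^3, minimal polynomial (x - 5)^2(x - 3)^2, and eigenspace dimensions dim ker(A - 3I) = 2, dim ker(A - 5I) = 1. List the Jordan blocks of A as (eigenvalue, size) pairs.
Jordan blocks: (3, 2), (3, 1), (5, 2)

λ = 3: algebraic multiplicity 3 (exponent in χ_A), largest block size 2 (exponent in m_A), 2 blocks (geometric multiplicity). These force block sizes [2, 1].
λ = 5: algebraic multiplicity 2 (exponent in χ_A), largest block size 2 (exponent in m_A), 1 block (geometric multiplicity). This forces block sizes [2].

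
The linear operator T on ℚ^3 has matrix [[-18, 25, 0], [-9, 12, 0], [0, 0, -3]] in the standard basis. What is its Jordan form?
J = [[-3, 1, 0], [0, -3, 0], [0, 0, -3]]

The characteristic polynomial is det(xI - A) = (x + 3)^3, so the eigenvalues are -3 (algebraic multiplicity 3).

For λ = -3: rank(A + 3I) = 1, rank((A + 3I)^2) = 0. The eigenspace has dimension 3 - 1 = 2, so there are 2 Jordan blocks; the rank sequence gives block sizes [2, 1].

Assembling the blocks gives the Jordan form J above.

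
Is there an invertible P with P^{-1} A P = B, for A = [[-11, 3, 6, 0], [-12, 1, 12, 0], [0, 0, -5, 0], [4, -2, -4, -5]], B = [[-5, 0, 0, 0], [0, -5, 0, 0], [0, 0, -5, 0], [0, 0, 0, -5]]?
No.

Both have characteristic polynomial (x + 5)^4, but the minimal polynomial of A is (x + 5)^2 while the minimal polynomial of B is x + 5. The minimal polynomial is a similarity invariant, so A and B are not similar.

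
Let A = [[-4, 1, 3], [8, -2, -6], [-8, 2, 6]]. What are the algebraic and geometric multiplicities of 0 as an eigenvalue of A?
algebraic multiplicity 3, geometric multiplicity 2

The characteristic polynomial is x^3, so the factor x appears with exponent 3: the algebraic multiplicity is 3.

rank(A) = 1, so the eigenspace has dimension 3 - 1 = 2: the geometric multiplicity is 2.

Since 2 < 3, A is not diagonalizable.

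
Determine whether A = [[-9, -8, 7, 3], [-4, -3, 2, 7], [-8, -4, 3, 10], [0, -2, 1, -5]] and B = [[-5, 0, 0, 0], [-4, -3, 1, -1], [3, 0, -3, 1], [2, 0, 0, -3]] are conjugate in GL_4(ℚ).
Two matrices over a field are similar if and only if they have the same invariant factors.

Both A and B have characteristic polynomial (x + 3)^3(x + 5) and minimal polynomial (x + 3)^3(x + 5). Computing further, both have invariant factors (x + 3)^3(x + 5). Hence A and B are similar.

Yes.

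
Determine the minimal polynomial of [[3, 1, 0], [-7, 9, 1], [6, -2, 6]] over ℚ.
The characteristic polynomial factors as (x - 6)^3. The minimal polynomial is ∏(x - λ)^{k_λ} where k_λ is the size of the largest Jordan block at λ.

For λ = 6: rank(A - 6I) = 2, and the largest Jordan block has size 3 (the smallest k with rank((A - 6I)^k) = rank((A - 6I)^(k+1))).

So m_A(x) = (x - 6)^3.

m_A(x) = (x - 6)^3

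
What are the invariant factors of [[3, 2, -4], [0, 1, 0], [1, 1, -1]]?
x - 1, (x - 1)^2

The Jordan structure of A has elementary divisors (x - 1)^2, (x - 1). Arranging the block sizes at each eigenvalue in decreasing order and taking row products gives the invariant factors.

Invariant factors (smallest first, each dividing the next): x - 1, (x - 1)^2.

Check: the last factor (x - 1)^2 is the minimal polynomial, and the product (x - 1)^3 is the characteristic polynomial.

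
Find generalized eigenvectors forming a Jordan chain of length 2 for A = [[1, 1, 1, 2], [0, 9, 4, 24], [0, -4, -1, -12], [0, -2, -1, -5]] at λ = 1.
v_1 = [[0, 1, 0, 0]]^T, v_2 = [[1, 8, -4, -2]]^T

We seek v_1 ∈ ker((A - I)^2) \ ker(A - I), then set v_{i+1} = (A - I) v_i.

One such chain is v_1 = [[0, 1, 0, 0]]^T, v_2 = [[1, 8, -4, -2]]^T. Check: (A - I) v_2 = [[0, 0, 0, 0]]^T = 0.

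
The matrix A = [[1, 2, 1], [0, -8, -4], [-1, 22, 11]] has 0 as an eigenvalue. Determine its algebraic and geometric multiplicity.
algebraic multiplicity 1, geometric multiplicity 1

The characteristic polynomial is x(x - 2)^2, so the factor x appears with exponent 1: the algebraic multiplicity is 1.

rank(A) = 2, so the eigenspace has dimension 3 - 2 = 1: the geometric multiplicity is 1.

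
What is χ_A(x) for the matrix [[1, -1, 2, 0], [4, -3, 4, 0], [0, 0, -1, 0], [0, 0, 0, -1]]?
xI - A = [[x - 1, 1, -2, 0], [-4, x + 3, -4, 0], [0, 0, x + 1, 0], [0, 0, 0, x + 1]].

Expanding det(xI - A) along the first row:
det(xI - A) = + (x - 1)·det([[x + 3, -4, 0], [0, x + 1, 0], [0, 0, x + 1]]) - (1)·det([[-4, -4, 0], [0, x + 1, 0], [0, 0, x + 1]]) + (-2)·det([[-4, x + 3, 0], [0, 0, 0], [0, 0, x + 1]]) - (0)·det([[-4, x + 3, -4], [0, 0, x + 1], [0, 0, 0]]).

Evaluating gives χ_A(x) = x^4 + 4x^3 + 6x^2 + 4x + 1 = (x + 1)^4.

χ_A(x) = (x + 1)^4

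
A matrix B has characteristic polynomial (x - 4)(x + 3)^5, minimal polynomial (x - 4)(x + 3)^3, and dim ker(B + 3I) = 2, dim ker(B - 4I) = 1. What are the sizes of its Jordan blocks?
λ = -3: algebraic multiplicity 5 (exponent in χ_B), largest block size 3 (exponent in m_B), 2 blocks (geometric multiplicity). These force block sizes [3, 2].
λ = 4: algebraic multiplicity 1 (exponent in χ_B), largest block size 1 (exponent in m_B), 1 block (geometric multiplicity). This forces block sizes [1].

Jordan blocks: (-3, 3), (-3, 2), (4, 1)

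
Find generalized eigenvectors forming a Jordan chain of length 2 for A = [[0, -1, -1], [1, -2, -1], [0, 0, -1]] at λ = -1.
v_1 = [[1, -2, 2]]^T, v_2 = [[1, 1, 0]]^T

We seek v_1 ∈ ker((A + I)^2) \ ker(A + I), then set v_{i+1} = (A + I) v_i.

One such chain is v_1 = [[1, -2, 2]]^T, v_2 = [[1, 1, 0]]^T. Check: (A + I) v_2 = [[0, 0, 0]]^T = 0.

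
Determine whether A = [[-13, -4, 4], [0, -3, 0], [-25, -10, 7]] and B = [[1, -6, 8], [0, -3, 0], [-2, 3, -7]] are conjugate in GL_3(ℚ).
Two matrices over a field are similar if and only if they have the same invariant factors.

Both A and B have characteristic polynomial (x + 3)^3 and minimal polynomial (x + 3)^2. Computing further, both have invariant factors x + 3, (x + 3)^2. Hence A and B are similar.

Yes.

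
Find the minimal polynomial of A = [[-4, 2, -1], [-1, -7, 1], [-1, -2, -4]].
m_A(x) = (x + 5)^2

The characteristic polynomial factors as (x + 5)^3. The minimal polynomial is ∏(x - λ)^{k_λ} where k_λ is the size of the largest Jordan block at λ.

For λ = -5: rank(A + 5I) = 1, and the largest Jordan block has size 2 (the smallest k with rank((A + 5I)^k) = rank((A + 5I)^(k+1))).

So m_A(x) = (x + 5)^2.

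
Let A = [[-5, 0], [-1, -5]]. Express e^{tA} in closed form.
A has Jordan form J = [[-5, 1], [0, -5]] with A = PJP^{-1}, so e^{tA} = P e^{tJ} P^{-1}.

For a Jordan block J_k(λ), e^{tJ_k(λ)} = e^{λt} · (I + tN + t^2 N^2/2! + ... + t^{k-1} N^{k-1}/(k-1)!) where N is the nilpotent superdiagonal part.

Assembling the blocks and conjugating back gives the entries of e^{tA} as shown above.

e^{tA} = [[e^{-5*t}, 0], [-t*e^{-5*t}, e^{-5*t}]]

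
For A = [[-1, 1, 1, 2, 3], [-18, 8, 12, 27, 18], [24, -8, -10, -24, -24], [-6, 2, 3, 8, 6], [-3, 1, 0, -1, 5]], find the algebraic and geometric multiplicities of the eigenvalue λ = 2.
algebraic multiplicity 5, geometric multiplicity 2

The characteristic polynomial is (x - 2)^5, so the factor x - 2 appears with exponent 5: the algebraic multiplicity is 5.

rank(A - 2I) = 3, so the eigenspace has dimension 5 - 3 = 2: the geometric multiplicity is 2.

Since 2 < 5, A is not diagonalizable.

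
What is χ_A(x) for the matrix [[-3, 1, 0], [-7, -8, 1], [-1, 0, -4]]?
χ_A(x) = (x + 5)^3

xI - A = [[x + 3, -1, 0], [7, x + 8, -1], [1, 0, x + 4]].

Expanding det(xI - A) along the first row:
det(xI - A) = + (x + 3)·det([[x + 8, -1], [0, x + 4]]) - (-1)·det([[7, -1], [1, x + 4]]) + (0)·det([[7, x + 8], [1, 0]]).

Evaluating gives χ_A(x) = x^3 + 15x^2 + 75x + 125 = (x + 5)^3.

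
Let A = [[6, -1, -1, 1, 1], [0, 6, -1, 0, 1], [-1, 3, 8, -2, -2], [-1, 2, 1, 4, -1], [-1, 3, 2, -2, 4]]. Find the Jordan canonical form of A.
The characteristic polynomial is det(xI - A) = (x - 6)^3(x - 5)^2, so the eigenvalues are 5 (algebraic multiplicity 2), 6 (algebraic multiplicity 3).

For λ = 5: rank(A - 5I) = 4, rank((A - 5I)^2) = 3. The eigenspace has dimension 5 - 4 = 1, so there is 1 Jordan block; the rank sequence gives block sizes [2].

For λ = 6: rank(A - 6I) = 4, rank((A - 6I)^2) = 3, rank((A - 6I)^3) = 2. The eigenspace has dimension 5 - 4 = 1, so there is 1 Jordan block; the rank sequence gives block sizes [3].

Assembling the blocks gives the Jordan form J above.

J = [[5, 1, 0, 0, 0], [0, 5, 0, 0, 0], [0, 0, 6, 1, 0], [0, 0, 0, 6, 1], [0, 0, 0, 0, 6]]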